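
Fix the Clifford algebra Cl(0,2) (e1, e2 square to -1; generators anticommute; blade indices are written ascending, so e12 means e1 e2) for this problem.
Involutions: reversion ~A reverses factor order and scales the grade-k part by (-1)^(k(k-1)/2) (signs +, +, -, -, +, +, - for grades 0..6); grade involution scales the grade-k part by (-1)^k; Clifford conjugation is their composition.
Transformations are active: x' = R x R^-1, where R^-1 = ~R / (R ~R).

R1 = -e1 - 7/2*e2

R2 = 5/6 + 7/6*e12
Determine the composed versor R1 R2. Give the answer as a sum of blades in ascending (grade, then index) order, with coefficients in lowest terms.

Distribute over the terms of R1 (each basis-blade product reordered to ascending indices, repeated generators contracted through their squares):
(-e1) R2 = -5/6*e1 + 7/6*e2
(-7/2*e2) R2 = -49/12*e1 - 35/12*e2
Summing the partial products and collecting blades:
Answer: -59/12*e1 - 7/4*e2


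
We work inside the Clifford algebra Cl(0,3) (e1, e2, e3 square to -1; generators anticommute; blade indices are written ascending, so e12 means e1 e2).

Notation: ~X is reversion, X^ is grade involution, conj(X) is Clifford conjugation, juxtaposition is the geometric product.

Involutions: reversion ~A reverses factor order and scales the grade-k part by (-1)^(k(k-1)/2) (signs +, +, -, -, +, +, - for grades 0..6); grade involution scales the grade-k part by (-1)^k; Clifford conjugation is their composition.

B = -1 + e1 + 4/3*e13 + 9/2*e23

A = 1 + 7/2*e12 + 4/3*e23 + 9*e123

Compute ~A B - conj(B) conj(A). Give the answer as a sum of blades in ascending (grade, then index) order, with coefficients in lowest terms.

first term: 5 + 83/2*e1 - 31/2*e2 + 95/18*e12 + 205/12*e13 + 61/6*e23 + 23/3*e123
second term: -7 + 79/2*e1 - 31/2*e2 + 95/18*e12 + 173/12*e13 + 7/6*e23 - 23/3*e123
Answer: 12 + 2*e1 + 8/3*e13 + 9*e23 + 46/3*e123


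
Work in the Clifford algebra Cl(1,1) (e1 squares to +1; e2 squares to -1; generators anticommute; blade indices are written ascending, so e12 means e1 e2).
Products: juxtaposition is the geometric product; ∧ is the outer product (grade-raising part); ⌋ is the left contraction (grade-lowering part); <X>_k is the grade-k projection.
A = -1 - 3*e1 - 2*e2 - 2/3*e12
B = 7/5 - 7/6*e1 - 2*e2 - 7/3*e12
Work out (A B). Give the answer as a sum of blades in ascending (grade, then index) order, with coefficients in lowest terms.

step 1: -31/90 + 3/10*e1 + 244/45*e2 + 76/15*e12
Answer: -31/90 + 3/10*e1 + 244/45*e2 + 76/15*e12


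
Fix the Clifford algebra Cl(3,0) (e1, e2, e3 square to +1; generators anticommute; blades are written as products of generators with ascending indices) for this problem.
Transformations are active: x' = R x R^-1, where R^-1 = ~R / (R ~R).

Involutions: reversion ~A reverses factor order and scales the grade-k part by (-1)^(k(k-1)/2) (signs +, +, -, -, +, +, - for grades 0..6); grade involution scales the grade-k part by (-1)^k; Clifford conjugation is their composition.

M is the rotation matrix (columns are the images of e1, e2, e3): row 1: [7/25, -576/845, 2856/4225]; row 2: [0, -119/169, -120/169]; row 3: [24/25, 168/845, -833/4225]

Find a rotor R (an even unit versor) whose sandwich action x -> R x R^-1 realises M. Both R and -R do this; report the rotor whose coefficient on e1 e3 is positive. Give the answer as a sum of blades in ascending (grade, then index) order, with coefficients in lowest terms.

Method: write R = a + b12*e1 e2 + b13*e1 e3 + b23*e2 e3 with a^2 + b12^2 + b13^2 + b23^2 = 1 (so R^-1 = ~R). Expanding the columns R e_j ~R gives tr M = 4a^2 - 1 and, from the antisymmetric part, M21 - M12 = -4a*b12, M13 - M31 = 4a*b13, M32 - M23 = -4a*b23.
Here tr M = -105/169, so a^2 = (1 + tr M)/4 = 16/169 and a = ±4/13. Taking a = 4/13: M21 - M12 = 576/845, M13 - M31 = -48/169, M32 - M23 = 768/845, giving b12 = -36/65, b13 = -3/13, b23 = -48/65, i.e. R = 4/13 - 36/65*e1 e2 - 3/13*e1 e3 - 48/65*e2 e3.
Its e1 e3 coefficient is negative, so report the other preimage -R.
Answer: -4/13 + 36/65*e1 e2 + 3/13*e1 e3 + 48/65*e2 e3. Note: both R and -R realise this M (trace -105/169); the covering map identifies them, and the e1 e3-coefficient sign is the tie-breaker.


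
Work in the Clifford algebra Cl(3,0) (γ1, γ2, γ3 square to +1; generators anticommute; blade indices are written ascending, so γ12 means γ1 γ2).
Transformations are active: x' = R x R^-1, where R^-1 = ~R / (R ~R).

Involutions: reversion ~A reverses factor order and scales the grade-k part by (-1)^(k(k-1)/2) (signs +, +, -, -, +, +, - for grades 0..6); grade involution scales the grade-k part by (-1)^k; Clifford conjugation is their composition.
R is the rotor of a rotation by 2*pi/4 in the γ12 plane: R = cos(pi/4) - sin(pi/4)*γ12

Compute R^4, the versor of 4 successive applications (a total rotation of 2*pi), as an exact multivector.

Because a rotor carries half the rotation angle, composing 4 copies of this γ12-plane rotor multiplies the phase: 4*(pi/4) = pi, hence R^4 = cos(pi) - sin(pi)*γ12.
cos(pi) = -1 and sin(pi) = 0, so R^4 = -1. The total rotation 2*pi is 1 full turn, so every vector returns to itself, yet the rotor is -1, on the OTHER sheet of the double cover (an odd number of 2*pi turns).
Answer: -1


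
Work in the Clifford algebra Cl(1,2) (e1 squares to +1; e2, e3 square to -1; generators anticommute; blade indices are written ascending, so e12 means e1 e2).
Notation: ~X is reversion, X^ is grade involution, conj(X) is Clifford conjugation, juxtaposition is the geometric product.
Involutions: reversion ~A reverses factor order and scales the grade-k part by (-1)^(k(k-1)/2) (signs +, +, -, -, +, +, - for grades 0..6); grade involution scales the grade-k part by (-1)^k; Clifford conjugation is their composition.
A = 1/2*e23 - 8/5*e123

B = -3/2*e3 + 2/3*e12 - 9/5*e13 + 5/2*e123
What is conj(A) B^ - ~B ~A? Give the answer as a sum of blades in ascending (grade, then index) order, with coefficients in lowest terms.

first term: -4 - 5/4*e1 - 213/100*e2 - 16/15*e3 + 3/2*e12 - 1/3*e13
second term: 4 - 5/4*e1 - 213/100*e2 - 16/15*e3 + 3/2*e12 - 1/3*e13
Answer: -8


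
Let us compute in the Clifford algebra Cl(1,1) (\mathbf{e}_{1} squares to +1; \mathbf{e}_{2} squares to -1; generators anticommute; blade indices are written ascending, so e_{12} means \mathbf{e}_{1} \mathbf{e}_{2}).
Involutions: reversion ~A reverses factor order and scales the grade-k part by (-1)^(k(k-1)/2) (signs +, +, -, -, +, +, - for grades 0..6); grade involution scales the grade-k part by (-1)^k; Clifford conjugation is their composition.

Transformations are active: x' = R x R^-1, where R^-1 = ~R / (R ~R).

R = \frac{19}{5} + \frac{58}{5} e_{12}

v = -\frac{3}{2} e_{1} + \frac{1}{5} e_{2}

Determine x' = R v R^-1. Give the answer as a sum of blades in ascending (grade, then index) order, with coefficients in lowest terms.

~R = \frac{19}{5} - \frac{58}{5} e_{12}, and R ~R = -\frac{3003}{25}, so R^-1 = ~R / (-\frac{3003}{25}).
R v = -\frac{401}{50} e_{1} + \frac{454}{25} e_{2}
Answer: \frac{60283}{30030} e_{1} - \frac{4051}{3003} e_{2}


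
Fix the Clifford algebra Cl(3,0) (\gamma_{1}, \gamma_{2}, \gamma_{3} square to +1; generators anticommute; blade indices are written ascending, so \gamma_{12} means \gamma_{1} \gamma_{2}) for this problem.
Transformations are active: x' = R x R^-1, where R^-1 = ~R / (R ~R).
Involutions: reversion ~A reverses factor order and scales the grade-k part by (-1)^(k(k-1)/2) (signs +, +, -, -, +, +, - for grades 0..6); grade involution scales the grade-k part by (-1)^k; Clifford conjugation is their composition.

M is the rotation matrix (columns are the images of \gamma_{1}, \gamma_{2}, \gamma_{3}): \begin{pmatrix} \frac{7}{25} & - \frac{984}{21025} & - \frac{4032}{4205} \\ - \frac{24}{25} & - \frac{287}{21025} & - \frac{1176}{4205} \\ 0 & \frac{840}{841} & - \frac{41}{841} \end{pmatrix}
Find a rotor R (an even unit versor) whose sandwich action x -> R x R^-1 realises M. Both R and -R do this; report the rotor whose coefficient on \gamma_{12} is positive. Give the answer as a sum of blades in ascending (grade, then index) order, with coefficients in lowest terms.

Method: write R = a + b12*\gamma_{12} + b13*\gamma_{13} + b23*\gamma_{23} with a^2 + b12^2 + b13^2 + b23^2 = 1 (so R^-1 = ~R). Expanding the columns R e_j ~R gives tr M = 4a^2 - 1 and, from the antisymmetric part, M21 - M12 = -4a*b12, M13 - M31 = 4a*b13, M32 - M23 = -4a*b23.
Here tr M = \frac{183}{841}, so a^2 = (1 + tr M)/4 = \frac{256}{841} and a = ±\frac{16}{29}. Taking a = \frac{16}{29}: M21 - M12 = -\frac{768}{841}, M13 - M31 = -\frac{4032}{4205}, M32 - M23 = \frac{5376}{4205}, giving b12 = \frac{12}{29}, b13 = -\frac{63}{145}, b23 = -\frac{84}{145}, i.e. R = \frac{16}{29} + \frac{12}{29} \gamma_{12} - \frac{63}{145} \gamma_{13} - \frac{84}{145} \gamma_{23}.
Its \gamma_{12} coefficient is already positive.
Answer: \frac{16}{29} + \frac{12}{29} \gamma_{12} - \frac{63}{145} \gamma_{13} - \frac{84}{145} \gamma_{23}. Uniqueness: Spin(3) -> SO(3) maps R and -R to the same rotation of trace \frac{183}{841}; fixing the sign of the \gamma_{12} coefficient removes the ambiguity.


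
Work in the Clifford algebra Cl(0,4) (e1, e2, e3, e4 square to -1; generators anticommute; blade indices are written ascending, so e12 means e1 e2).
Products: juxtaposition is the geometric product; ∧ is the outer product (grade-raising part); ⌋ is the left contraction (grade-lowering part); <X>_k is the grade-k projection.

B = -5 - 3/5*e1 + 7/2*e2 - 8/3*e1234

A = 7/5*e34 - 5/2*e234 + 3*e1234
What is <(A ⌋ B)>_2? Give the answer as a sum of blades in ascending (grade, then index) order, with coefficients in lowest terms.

step 1: -8 - 20/3*e1 + 56/15*e12
step 2: 56/15*e12
Answer: 56/15*e12


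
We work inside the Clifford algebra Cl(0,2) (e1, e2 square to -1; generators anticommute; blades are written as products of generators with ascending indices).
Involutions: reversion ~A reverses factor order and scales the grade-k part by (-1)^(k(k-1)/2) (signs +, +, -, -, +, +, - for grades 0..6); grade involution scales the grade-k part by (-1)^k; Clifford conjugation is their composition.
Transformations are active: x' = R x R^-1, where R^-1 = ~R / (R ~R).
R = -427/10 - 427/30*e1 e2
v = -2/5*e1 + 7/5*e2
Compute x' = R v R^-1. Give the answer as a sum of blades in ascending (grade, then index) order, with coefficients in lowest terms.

~R = -427/10 + 427/30*e1 e2, and R ~R = 182329/90, so R^-1 = ~R / (182329/90).
R v = 5551/150*e1 - 8113/150*e2
Answer: -29/25*e1 + 22/25*e2


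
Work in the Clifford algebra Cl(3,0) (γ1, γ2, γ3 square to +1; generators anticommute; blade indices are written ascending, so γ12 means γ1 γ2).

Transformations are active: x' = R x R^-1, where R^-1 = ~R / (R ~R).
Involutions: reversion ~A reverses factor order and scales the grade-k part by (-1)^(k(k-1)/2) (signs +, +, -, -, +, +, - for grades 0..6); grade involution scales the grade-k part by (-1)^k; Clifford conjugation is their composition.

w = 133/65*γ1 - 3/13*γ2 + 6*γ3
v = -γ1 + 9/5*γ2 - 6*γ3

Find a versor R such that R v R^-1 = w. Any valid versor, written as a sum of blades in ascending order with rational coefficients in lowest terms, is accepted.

Take R = v + w = 68/65*γ1 + 102/65*γ2. Because q(v) = q(w) = 1006/25, conjugation by R sends v exactly to w.
Answer: 68/65*γ1 + 102/65*γ2


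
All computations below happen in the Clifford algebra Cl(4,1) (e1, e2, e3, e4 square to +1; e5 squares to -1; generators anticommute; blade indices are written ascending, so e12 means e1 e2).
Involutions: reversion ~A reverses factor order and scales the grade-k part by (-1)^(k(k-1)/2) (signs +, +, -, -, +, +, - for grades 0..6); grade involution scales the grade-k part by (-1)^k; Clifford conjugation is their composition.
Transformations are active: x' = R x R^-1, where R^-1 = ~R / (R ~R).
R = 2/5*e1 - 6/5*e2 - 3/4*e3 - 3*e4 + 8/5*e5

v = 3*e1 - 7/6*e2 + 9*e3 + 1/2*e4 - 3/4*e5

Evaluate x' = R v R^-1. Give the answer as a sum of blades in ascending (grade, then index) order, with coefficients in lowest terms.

~R = 2/5*e1 - 6/5*e2 - 3/4*e3 - 3*e4 + 8/5*e5, and R ~R = 3441/400, so R^-1 = ~R / (3441/400).
R v = -89/20 + 47/15*e12 + 117/20*e13 + 46/5*e14 - 51/10*e15 - 467/40*e23 - 41/10*e24 + 83/30*e25 + 213/8*e34 - 1107/80*e35 + 29/20*e45
Answer: -11747/3441*e1 + 16573/6882*e2 - 9433/1147*e3 + 5973/2294*e4 - 12461/13764*e5


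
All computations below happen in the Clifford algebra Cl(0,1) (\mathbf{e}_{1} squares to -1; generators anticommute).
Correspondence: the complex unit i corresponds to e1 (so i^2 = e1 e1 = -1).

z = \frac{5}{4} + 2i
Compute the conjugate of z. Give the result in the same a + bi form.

In blades: z = \frac{5}{4} + 2 e_{1}.
Conjugation here is Clifford conjugation: the scalar is fixed and the grade-1 and grade-2 blades all flip sign, giving \frac{5}{4} - 2 e_{1}; translating back:
Answer: \frac{5}{4} - 2i


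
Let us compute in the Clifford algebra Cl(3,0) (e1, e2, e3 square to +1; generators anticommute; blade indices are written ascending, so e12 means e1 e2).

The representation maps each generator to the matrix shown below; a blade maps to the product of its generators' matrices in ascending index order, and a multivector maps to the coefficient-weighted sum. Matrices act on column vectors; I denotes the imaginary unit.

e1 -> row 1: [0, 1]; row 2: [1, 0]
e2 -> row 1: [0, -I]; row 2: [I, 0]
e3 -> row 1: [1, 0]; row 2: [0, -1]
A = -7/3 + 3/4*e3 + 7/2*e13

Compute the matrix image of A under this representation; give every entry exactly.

Bivector images (products of the table entries): rho(e13) = rho(e1)rho(e3) = row 1: [0, -1]; row 2: [1, 0].
M = (-7/3)*1 + (3/4)*rho(e3) + (7/2)*rho(e13), summed entrywise (1 is the identity matrix):
Answer: row 1: [-19/12, -7/2]; row 2: [7/2, -37/12]


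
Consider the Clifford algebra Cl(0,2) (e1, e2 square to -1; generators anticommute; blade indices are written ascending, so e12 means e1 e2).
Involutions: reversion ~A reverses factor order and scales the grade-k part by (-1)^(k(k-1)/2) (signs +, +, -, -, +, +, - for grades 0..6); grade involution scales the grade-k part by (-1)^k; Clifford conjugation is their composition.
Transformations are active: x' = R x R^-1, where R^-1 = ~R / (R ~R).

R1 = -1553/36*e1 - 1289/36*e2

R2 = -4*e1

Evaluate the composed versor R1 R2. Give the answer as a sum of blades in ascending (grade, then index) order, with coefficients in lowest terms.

Distribute over the terms of R2 (each basis-blade product reordered to ascending indices, repeated generators contracted through their squares):
R1 (-4*e1) = -1553/9 - 1289/9*e12
Answer: -1553/9 - 1289/9*e12


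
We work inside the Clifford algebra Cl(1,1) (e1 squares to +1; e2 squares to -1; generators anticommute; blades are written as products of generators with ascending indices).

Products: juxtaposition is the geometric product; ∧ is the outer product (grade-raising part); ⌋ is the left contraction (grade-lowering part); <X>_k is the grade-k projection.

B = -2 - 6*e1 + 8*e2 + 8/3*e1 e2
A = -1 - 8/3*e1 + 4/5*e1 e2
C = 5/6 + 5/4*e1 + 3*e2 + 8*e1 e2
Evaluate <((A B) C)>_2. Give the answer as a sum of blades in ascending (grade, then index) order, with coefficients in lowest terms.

step 1: 302/15 + 74/15*e1 - 464/45*e2 - 128/5*e1 e2
step 2: -13583/90 + 2123/90*e1 + 16642/135*e2 + 7534/45*e1 e2
step 3: 7534/45*e1 e2
Answer: 7534/45*e1 e2


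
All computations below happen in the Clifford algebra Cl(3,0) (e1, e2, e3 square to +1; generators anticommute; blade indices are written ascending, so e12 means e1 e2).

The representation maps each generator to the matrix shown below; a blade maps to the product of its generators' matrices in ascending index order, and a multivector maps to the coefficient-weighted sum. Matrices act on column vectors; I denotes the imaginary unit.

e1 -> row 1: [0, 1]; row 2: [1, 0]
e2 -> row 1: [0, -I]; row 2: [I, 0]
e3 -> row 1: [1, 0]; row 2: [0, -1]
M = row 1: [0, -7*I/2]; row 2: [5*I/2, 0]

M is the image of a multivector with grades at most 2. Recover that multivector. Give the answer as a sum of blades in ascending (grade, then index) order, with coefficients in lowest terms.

Method: 1, rho(e1), rho(e2), rho(e3) form a trace-orthogonal basis of the 2x2 complex matrices (tr(X Y) = 2 if X = Y, else 0), so M = m0*1 + m1*rho(e1) + m2*rho(e2) + m3*rho(e3) with m0 = tr(M)/2 = 0, m1 = tr(M rho(e1))/2 = -I/2, m2 = tr(M rho(e2))/2 = 3, m3 = tr(M rho(e3))/2 = 0.
Multiplying table entries, the bivector images are rho(e12) = I*rho(e3), rho(e13) = -I*rho(e2), rho(e23) = I*rho(e1); with real blade coefficients the real parts of m0..m3 are the coefficients of 1, e1, e2, e3 and the imaginary parts give the bivectors (e23: Im m1, e13: -Im m2, e12: Im m3).
Answer: 3*e2 - 1/2*e23


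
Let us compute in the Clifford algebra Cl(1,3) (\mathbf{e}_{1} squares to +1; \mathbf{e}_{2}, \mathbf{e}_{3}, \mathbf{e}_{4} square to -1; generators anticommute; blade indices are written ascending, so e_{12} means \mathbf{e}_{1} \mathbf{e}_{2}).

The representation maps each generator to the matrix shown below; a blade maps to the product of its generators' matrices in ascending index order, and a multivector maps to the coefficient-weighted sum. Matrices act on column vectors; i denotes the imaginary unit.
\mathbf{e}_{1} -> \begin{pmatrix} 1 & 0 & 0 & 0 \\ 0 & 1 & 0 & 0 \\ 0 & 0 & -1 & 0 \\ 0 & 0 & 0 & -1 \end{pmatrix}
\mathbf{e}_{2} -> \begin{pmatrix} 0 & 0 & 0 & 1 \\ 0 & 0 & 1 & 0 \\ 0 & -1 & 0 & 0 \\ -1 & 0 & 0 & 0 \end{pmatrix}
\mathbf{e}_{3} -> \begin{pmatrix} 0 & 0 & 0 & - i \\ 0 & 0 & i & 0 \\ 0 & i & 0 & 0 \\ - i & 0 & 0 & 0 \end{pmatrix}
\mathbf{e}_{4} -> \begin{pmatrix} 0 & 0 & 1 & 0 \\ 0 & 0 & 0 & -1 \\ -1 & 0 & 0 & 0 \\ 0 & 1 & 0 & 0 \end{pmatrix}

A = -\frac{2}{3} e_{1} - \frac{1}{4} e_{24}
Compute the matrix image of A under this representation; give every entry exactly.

Bivector images (products of the table entries): rho(e_{24}) = rho(\mathbf{e}_{2})rho(\mathbf{e}_{4}) = \begin{pmatrix} 0 & 1 & 0 & 0 \\ -1 & 0 & 0 & 0 \\ 0 & 0 & 0 & 1 \\ 0 & 0 & -1 & 0 \end{pmatrix}.
M = (-\frac{2}{3})*rho(e_{1}) + (-\frac{1}{4})*rho(e_{24}), summed entrywise:
Answer: \begin{pmatrix} - \frac{2}{3} & - \frac{1}{4} & 0 & 0 \\ \frac{1}{4} & - \frac{2}{3} & 0 & 0 \\ 0 & 0 & \frac{2}{3} & - \frac{1}{4} \\ 0 & 0 & \frac{1}{4} & \frac{2}{3} \end{pmatrix}


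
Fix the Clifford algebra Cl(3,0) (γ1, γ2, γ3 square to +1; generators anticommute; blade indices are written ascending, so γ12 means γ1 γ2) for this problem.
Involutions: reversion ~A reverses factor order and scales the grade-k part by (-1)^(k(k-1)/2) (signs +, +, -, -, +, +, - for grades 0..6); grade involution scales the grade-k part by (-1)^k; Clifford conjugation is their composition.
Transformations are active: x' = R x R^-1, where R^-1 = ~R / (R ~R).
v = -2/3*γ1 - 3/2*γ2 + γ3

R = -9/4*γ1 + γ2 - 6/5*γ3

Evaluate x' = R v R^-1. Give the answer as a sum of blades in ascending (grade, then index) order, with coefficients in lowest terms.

~R = -9/4*γ1 + γ2 - 6/5*γ3, and R ~R = 3001/400, so R^-1 = ~R / (3001/400).
R v = -6/5 + 97/24*γ12 - 61/20*γ13 - 4/5*γ23
Answer: 12482/9003*γ1 + 7083/6002*γ2 - 1849/3001*γ3


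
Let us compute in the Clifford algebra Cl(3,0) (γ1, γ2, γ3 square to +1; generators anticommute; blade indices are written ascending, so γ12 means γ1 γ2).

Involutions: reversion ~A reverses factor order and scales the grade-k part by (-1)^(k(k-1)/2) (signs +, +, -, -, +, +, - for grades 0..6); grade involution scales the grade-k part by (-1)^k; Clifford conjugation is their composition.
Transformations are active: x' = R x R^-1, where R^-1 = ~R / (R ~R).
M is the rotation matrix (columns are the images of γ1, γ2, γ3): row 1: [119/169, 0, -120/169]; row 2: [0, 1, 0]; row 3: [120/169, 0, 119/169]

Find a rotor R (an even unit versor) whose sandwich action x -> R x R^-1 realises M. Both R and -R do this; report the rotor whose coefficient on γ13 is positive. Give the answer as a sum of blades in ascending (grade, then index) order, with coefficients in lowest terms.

Method: write R = a + b12*γ12 + b13*γ13 + b23*γ23 with a^2 + b12^2 + b13^2 + b23^2 = 1 (so R^-1 = ~R). Expanding the columns R e_j ~R gives tr M = 4a^2 - 1 and, from the antisymmetric part, M21 - M12 = -4a*b12, M13 - M31 = 4a*b13, M32 - M23 = -4a*b23.
Here tr M = 407/169, so a^2 = (1 + tr M)/4 = 144/169 and a = ±12/13. Taking a = 12/13: M21 - M12 = 0, M13 - M31 = -240/169, M32 - M23 = 0, giving b12 = 0, b13 = -5/13, b23 = 0, i.e. R = 12/13 - 5/13*γ13.
Its γ13 coefficient is negative, so report the other preimage -R.
Answer: -12/13 + 5/13*γ13. Sheet selection: the two-to-one cover makes ±R indistinguishable at the matrix level (trace 407/169), so uniqueness comes from the required sign on γ13.


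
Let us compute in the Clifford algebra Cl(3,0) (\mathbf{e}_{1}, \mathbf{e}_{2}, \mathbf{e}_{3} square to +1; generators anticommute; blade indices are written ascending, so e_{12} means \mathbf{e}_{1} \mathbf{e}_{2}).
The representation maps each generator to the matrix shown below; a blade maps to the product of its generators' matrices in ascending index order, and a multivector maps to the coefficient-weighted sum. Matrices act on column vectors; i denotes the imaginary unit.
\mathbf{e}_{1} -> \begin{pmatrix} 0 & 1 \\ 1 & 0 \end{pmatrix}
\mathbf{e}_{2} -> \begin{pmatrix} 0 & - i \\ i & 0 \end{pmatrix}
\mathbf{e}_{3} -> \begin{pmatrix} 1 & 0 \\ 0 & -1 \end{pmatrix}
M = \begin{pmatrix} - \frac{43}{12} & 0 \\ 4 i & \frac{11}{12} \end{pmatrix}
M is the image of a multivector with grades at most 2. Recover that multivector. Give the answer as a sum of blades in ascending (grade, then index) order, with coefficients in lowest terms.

Method: 1, rho(e_{1}), rho(e_{2}), rho(e_{3}) form a trace-orthogonal basis of the 2x2 complex matrices (tr(X Y) = 2 if X = Y, else 0), so M = m0*1 + m1*rho(e_{1}) + m2*rho(e_{2}) + m3*rho(e_{3}) with m0 = tr(M)/2 = - \frac{4}{3}, m1 = tr(M rho(e_{1}))/2 = 2 i, m2 = tr(M rho(e_{2}))/2 = 2, m3 = tr(M rho(e_{3}))/2 = - \frac{9}{4}.
Multiplying table entries, the bivector images are rho(e_{12}) = i*rho(e_{3}), rho(e_{13}) = -i*rho(e_{2}), rho(e_{23}) = i*rho(e_{1}); with real blade coefficients the real parts of m0..m3 are the coefficients of 1, e_{1}, e_{2}, e_{3} and the imaginary parts give the bivectors (e_{23}: Im m1, e_{13}: -Im m2, e_{12}: Im m3).
Answer: -\frac{4}{3} + 2 e_{2} - \frac{9}{4} e_{3} + 2 e_{23}


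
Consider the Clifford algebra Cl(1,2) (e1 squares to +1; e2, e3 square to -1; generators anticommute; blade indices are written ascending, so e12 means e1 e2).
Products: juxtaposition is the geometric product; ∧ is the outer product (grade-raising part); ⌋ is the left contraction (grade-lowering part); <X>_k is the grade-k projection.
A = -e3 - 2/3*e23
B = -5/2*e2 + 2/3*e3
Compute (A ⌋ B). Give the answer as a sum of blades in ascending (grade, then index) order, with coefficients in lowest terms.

step 1: 2/3
Answer: 2/3


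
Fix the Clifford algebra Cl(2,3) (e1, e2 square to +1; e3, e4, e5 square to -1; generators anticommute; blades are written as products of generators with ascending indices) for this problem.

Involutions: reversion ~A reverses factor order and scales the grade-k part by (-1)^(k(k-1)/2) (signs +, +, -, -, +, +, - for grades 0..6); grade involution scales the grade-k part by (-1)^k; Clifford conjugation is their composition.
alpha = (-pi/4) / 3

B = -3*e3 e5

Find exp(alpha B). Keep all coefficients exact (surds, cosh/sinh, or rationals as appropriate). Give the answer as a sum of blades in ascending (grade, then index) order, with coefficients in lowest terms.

B^2 = (-3)^2*(e3 e5)^2 = 9*(-1) = -9 (a basis 2-blade squares to minus the product of its generators' squares).
B^2 = -9 — the series telescopes trigonometrically here: l = 3, alpha*l = -pi/4, so exp(alpha B) = cos(-pi/4) + (sin(-pi/4)/3)*B = sqrt(2)/2 + (-sqrt(2)/6)*B.
Answer: sqrt(2)/2 + sqrt(2)/2*e3 e5


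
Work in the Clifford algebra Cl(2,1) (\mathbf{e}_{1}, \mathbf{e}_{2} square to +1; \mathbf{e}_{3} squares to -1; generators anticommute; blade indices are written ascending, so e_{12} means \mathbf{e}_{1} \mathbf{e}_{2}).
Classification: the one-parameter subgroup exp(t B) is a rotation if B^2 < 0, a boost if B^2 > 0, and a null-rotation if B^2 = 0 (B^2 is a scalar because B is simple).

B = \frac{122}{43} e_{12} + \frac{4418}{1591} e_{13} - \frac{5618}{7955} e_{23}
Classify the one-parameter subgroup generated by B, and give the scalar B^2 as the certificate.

B^2 term by term: the squares give (\frac{122}{43})^2*(e_{12})^2 + (\frac{4418}{1591})^2*(e_{13})^2 + (-\frac{5618}{7955})^2*(e_{23})^2 = \frac{14884}{1849}*(-1) + \frac{19518724}{2531281}*(+1) + \frac{31561924}{63282025}*(+1) = \frac{4}{25} (each basis 2-blade squares to minus the product of its generators' squares); cross terms between blades sharing an index anticommute and cancel. So B^2 = \frac{4}{25}.
Answer: boost, certificate B^2 = \frac{4}{25}. Why this suffices: the scalar \frac{4}{25} survives any versor conjugation, so its sign alone determines the class however B is presented.


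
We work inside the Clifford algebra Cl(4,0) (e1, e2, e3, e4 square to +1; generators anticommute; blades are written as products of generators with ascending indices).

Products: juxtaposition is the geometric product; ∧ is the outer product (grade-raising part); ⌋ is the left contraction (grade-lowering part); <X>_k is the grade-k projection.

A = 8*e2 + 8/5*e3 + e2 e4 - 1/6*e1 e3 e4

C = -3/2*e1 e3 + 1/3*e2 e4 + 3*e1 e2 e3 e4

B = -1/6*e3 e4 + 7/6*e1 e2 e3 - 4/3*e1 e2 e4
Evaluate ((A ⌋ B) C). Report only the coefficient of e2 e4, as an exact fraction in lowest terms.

step 1: 4/3*e1 - 4/15*e4 + 28/15*e1 e2 - 28/3*e1 e3 + 32/3*e1 e4
step 2: -14 + 4/45*e2 - 2*e3 - 32/9*e1 e2 + 28/45*e1 e4 - 146/5*e2 e3 - 28*e2 e4 - 108/5*e3 e4 + 4/5*e1 e2 e3 + 4/9*e1 e2 e4 + 2/5*e1 e3 e4 + 4*e2 e3 e4 + 28/9*e1 e2 e3 e4
Answer: -28


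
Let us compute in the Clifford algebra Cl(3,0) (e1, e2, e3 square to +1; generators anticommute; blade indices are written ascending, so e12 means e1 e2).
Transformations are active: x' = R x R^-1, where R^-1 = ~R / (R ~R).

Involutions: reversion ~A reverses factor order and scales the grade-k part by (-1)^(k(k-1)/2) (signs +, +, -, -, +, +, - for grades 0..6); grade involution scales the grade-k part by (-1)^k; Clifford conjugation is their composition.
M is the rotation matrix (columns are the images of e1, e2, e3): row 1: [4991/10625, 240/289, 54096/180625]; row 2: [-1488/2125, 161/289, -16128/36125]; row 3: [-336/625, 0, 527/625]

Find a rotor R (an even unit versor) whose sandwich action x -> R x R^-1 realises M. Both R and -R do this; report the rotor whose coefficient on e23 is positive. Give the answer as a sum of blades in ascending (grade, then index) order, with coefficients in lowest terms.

Method: write R = a + b12*e12 + b13*e13 + b23*e23 with a^2 + b12^2 + b13^2 + b23^2 = 1 (so R^-1 = ~R). Expanding the columns R e_j ~R gives tr M = 4a^2 - 1 and, from the antisymmetric part, M21 - M12 = -4a*b12, M13 - M31 = 4a*b13, M32 - M23 = -4a*b23.
Here tr M = 13511/7225, so a^2 = (1 + tr M)/4 = 5184/7225 and a = ±72/85. Taking a = 72/85: M21 - M12 = -55296/36125, M13 - M31 = 6048/7225, M32 - M23 = 16128/36125, giving b12 = 192/425, b13 = 21/85, b23 = -56/425, i.e. R = 72/85 + 192/425*e12 + 21/85*e13 - 56/425*e23.
Its e23 coefficient is negative, so report the other preimage -R.
Answer: -72/85 - 192/425*e12 - 21/85*e13 + 56/425*e23. Uniqueness: Spin(3) -> SO(3) maps R and -R to the same rotation of trace 13511/7225; fixing the sign of the e23 coefficient removes the ambiguity.


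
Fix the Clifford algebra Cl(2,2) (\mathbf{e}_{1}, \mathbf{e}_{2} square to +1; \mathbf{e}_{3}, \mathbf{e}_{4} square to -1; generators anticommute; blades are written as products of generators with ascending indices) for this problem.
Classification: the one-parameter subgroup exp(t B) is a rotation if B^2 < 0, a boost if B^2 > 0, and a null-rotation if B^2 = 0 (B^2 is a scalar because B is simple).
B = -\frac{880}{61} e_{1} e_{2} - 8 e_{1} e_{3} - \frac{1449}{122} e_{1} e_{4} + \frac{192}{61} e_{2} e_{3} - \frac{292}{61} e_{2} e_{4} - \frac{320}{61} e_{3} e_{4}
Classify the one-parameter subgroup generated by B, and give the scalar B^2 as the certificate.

B^2 term by term: the squares give (-\frac{880}{61})^2*(e_{1} e_{2})^2 + (-8)^2*(e_{1} e_{3})^2 + (-\frac{1449}{122})^2*(e_{1} e_{4})^2 + (\frac{192}{61})^2*(e_{2} e_{3})^2 + (-\frac{292}{61})^2*(e_{2} e_{4})^2 + (-\frac{320}{61})^2*(e_{3} e_{4})^2 = \frac{774400}{3721}*(-1) + 64*(+1) + \frac{2099601}{14884}*(+1) + \frac{36864}{3721}*(+1) + \frac{85264}{3721}*(+1) + \frac{102400}{3721}*(-1) = \frac{9}{4} (each basis 2-blade squares to minus the product of its generators' squares); cross terms between blades sharing an index anticommute and cancel; the commuting (index-disjoint) pairs give grade-4 terms 2*c*c'*(blade product), which cancel blade by blade — e_{1} e_{2} e_{3} e_{4}: \frac{563200}{3721} - \frac{4672}{61} - \frac{278208}{3721} = 0 — confirming B is simple. So B^2 = \frac{9}{4}.
Answer: boost, certificate B^2 = \frac{9}{4}. No conjugation can change B^2 = \frac{9}{4}; the sign gives the class.


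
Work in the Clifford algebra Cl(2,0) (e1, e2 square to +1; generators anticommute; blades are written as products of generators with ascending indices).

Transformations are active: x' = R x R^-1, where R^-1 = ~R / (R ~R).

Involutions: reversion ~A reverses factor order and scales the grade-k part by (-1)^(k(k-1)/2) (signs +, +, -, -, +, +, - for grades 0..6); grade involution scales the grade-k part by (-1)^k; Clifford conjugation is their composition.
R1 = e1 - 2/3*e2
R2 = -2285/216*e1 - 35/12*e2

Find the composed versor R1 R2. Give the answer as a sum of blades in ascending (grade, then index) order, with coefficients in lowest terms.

Distribute over the terms of R1 (each basis-blade product reordered to ascending indices, repeated generators contracted through their squares):
(e1) R2 = -2285/216 - 35/12*e1 e2
(-2/3*e2) R2 = 35/18 - 2285/324*e1 e2
Summing the partial products and collecting blades:
Answer: -1865/216 - 1615/162*e1 e2


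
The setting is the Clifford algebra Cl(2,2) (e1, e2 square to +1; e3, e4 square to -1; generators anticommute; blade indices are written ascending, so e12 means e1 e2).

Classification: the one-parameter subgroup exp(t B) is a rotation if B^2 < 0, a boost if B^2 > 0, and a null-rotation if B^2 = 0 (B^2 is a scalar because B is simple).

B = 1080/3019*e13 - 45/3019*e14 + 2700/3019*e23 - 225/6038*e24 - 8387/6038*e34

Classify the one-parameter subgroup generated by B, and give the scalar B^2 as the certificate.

B^2 term by term: the squares give (1080/3019)^2*(e13)^2 + (-45/3019)^2*(e14)^2 + (2700/3019)^2*(e23)^2 + (-225/6038)^2*(e24)^2 + (-8387/6038)^2*(e34)^2 = 1166400/9114361*(+1) + 2025/9114361*(+1) + 7290000/9114361*(+1) + 50625/36457444*(+1) + 70341769/36457444*(-1) = -1 (each basis 2-blade squares to minus the product of its generators' squares); cross terms between blades sharing an index anticommute and cancel; the commuting (index-disjoint) pairs give grade-4 terms 2*c*c'*(blade product), which cancel blade by blade — e1234: 243000/9114361 - 243000/9114361 = 0 — confirming B is simple. So B^2 = -1.
Answer: rotation, certificate B^2 = -1. No conjugation can change B^2 = -1; the sign gives the class.


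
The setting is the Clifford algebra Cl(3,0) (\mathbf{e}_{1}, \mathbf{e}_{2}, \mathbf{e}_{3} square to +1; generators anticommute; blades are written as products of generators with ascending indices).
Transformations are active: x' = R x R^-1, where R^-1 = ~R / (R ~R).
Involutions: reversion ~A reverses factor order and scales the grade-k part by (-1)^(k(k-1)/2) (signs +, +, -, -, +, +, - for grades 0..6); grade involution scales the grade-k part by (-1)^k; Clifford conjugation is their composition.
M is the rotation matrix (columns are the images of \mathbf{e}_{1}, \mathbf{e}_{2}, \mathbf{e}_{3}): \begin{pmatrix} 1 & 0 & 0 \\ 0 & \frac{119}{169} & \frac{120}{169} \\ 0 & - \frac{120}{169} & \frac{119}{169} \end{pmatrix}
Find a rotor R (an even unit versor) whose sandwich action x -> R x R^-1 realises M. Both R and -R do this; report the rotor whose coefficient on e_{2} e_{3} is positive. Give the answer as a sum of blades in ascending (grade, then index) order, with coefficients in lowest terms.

Method: write R = a + b12*e_{1} e_{2} + b13*e_{1} e_{3} + b23*e_{2} e_{3} with a^2 + b12^2 + b13^2 + b23^2 = 1 (so R^-1 = ~R). Expanding the columns R e_j ~R gives tr M = 4a^2 - 1 and, from the antisymmetric part, M21 - M12 = -4a*b12, M13 - M31 = 4a*b13, M32 - M23 = -4a*b23.
Here tr M = \frac{407}{169}, so a^2 = (1 + tr M)/4 = \frac{144}{169} and a = ±\frac{12}{13}. Taking a = \frac{12}{13}: M21 - M12 = 0, M13 - M31 = 0, M32 - M23 = -\frac{240}{169}, giving b12 = 0, b13 = 0, b23 = \frac{5}{13}, i.e. R = \frac{12}{13} + \frac{5}{13} e_{2} e_{3}.
Its e_{2} e_{3} coefficient is already positive.
Answer: \frac{12}{13} + \frac{5}{13} e_{2} e_{3}. Note: both R and -R realise this M (trace \frac{407}{169}); the covering map identifies them, and the e_{2} e_{3}-coefficient sign is the tie-breaker.


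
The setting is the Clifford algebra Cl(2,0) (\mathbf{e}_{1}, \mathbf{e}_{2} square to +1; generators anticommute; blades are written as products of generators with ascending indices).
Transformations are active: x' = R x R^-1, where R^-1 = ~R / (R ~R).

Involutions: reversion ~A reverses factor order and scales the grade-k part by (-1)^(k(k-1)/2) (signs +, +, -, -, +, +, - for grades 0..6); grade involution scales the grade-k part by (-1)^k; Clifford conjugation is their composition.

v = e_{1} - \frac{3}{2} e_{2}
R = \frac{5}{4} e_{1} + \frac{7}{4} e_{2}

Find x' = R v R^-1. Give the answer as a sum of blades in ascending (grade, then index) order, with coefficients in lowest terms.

~R = \frac{5}{4} e_{1} + \frac{7}{4} e_{2}, and R ~R = \frac{37}{8}, so R^-1 = ~R / (\frac{37}{8}).
R v = -\frac{11}{8} - \frac{29}{8} e_{1} e_{2}
Answer: -\frac{129}{74} e_{1} + \frac{17}{37} e_{2}


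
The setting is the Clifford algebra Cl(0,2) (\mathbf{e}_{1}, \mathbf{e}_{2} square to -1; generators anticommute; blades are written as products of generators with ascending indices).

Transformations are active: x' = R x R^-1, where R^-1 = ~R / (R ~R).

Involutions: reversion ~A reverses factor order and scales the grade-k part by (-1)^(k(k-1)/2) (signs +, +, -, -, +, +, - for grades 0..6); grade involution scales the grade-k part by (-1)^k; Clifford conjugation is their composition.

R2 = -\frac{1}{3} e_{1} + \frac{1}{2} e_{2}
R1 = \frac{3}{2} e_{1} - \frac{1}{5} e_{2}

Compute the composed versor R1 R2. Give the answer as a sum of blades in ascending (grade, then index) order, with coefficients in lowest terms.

Distribute over the terms of R1 (each basis-blade product reordered to ascending indices, repeated generators contracted through their squares):
(\frac{3}{2} e_{1}) R2 = \frac{1}{2} + \frac{3}{4} e_{1} e_{2}
(-\frac{1}{5} e_{2}) R2 = \frac{1}{10} - \frac{1}{15} e_{1} e_{2}
Summing the partial products and collecting blades:
Answer: \frac{3}{5} + \frac{41}{60} e_{1} e_{2}


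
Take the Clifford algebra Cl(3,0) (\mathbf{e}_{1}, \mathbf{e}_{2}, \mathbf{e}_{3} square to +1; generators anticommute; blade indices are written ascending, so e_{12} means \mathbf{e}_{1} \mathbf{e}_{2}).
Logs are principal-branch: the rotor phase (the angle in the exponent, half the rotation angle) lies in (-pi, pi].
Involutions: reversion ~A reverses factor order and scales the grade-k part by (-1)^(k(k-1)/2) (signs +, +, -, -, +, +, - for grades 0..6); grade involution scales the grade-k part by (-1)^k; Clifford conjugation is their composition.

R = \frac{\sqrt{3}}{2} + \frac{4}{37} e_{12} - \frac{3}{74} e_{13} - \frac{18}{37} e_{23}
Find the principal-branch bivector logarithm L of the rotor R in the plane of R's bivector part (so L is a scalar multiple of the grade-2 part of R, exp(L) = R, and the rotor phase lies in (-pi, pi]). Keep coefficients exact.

The scalar part of R is \frac{\sqrt{3}}{2}, and that scalar determines the rotor phase on the principal branch; recovering the unit plane as bivector-part over sine of the phase gives L = phase * plane.
Concretely: cos(phase) = \frac{\sqrt{3}}{2} gives phase = ±\frac{\pi}{6}, and since phase/sin(phase) is even the sign is immaterial: L = (phase/sin(phase)) * <R>_2 = (\frac{\pi}{3}) * <R>_2.
Answer: \frac{4 \pi}{111} e_{12} - \frac{\pi}{74} e_{13} - \frac{6 \pi}{37} e_{23}


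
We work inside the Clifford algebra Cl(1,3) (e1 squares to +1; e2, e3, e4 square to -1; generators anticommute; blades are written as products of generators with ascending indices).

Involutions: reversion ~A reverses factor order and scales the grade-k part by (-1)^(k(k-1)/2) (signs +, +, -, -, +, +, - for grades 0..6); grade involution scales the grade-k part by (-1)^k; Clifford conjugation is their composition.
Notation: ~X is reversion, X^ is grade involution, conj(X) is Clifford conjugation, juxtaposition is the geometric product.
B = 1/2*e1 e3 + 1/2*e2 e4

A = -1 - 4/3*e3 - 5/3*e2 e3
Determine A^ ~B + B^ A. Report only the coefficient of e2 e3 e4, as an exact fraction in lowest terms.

first term: -2/3*e1 - 5/6*e1 e2 + 1/2*e1 e3 + 1/2*e2 e4 + 5/6*e3 e4 + 2/3*e2 e3 e4
second term: 2/3*e1 - 5/6*e1 e2 - 1/2*e1 e3 - 1/2*e2 e4 + 5/6*e3 e4 + 2/3*e2 e3 e4
Answer: 4/3


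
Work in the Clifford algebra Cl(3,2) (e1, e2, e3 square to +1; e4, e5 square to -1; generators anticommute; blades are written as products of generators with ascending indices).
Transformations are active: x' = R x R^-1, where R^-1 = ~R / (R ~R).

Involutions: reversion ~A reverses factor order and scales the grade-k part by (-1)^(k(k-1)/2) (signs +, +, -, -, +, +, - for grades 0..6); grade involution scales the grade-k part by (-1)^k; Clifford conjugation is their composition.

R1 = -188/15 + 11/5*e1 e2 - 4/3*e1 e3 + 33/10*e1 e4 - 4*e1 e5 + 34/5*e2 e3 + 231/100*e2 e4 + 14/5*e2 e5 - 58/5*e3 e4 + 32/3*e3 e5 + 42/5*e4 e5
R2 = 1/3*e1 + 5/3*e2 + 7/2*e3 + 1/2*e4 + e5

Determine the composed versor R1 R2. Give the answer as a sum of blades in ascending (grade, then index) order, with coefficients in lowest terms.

Distribute over the terms of R2 (each basis-blade product reordered to ascending indices, repeated generators contracted through their squares):
R1 (1/3*e1) = -188/45*e1 - 11/15*e2 + 4/9*e3 - 11/10*e4 + 4/3*e5 + 34/15*e1 e2 e3 + 77/100*e1 e2 e4 + 14/15*e1 e2 e5 - 58/15*e1 e3 e4 + 32/9*e1 e3 e5 + 14/5*e1 e4 e5
R1 (5/3*e2) = 11/3*e1 - 188/9*e2 - 34/3*e3 - 77/20*e4 - 14/3*e5 + 20/9*e1 e2 e3 - 11/2*e1 e2 e4 + 20/3*e1 e2 e5 - 58/3*e2 e3 e4 + 160/9*e2 e3 e5 + 14*e2 e4 e5
R1 (7/2*e3) = -14/3*e1 + 119/5*e2 - 658/15*e3 + 203/5*e4 - 112/3*e5 + 77/10*e1 e2 e3 - 231/20*e1 e3 e4 + 14*e1 e3 e5 - 1617/200*e2 e3 e4 - 49/5*e2 e3 e5 + 147/5*e3 e4 e5
R1 (1/2*e4) = -33/20*e1 - 231/200*e2 + 29/5*e3 - 94/15*e4 + 21/5*e5 + 11/10*e1 e2 e4 - 2/3*e1 e3 e4 + 2*e1 e4 e5 + 17/5*e2 e3 e4 - 7/5*e2 e4 e5 - 16/3*e3 e4 e5
R1 (e5) = 4*e1 - 14/5*e2 - 32/3*e3 - 42/5*e4 - 188/15*e5 + 11/5*e1 e2 e5 - 4/3*e1 e3 e5 + 33/10*e1 e4 e5 + 34/5*e2 e3 e5 + 231/100*e2 e4 e5 - 58/5*e3 e4 e5
Summing the partial products and collecting blades:
Answer: -509/180*e1 - 3199/1800*e2 - 2683/45*e3 + 1259/60*e4 - 49*e5 + 1097/90*e1 e2 e3 - 363/100*e1 e2 e4 + 49/5*e1 e2 e5 - 193/12*e1 e3 e4 + 146/9*e1 e3 e5 + 81/10*e1 e4 e5 - 14411/600*e2 e3 e4 + 133/9*e2 e3 e5 + 1491/100*e2 e4 e5 + 187/15*e3 e4 e5


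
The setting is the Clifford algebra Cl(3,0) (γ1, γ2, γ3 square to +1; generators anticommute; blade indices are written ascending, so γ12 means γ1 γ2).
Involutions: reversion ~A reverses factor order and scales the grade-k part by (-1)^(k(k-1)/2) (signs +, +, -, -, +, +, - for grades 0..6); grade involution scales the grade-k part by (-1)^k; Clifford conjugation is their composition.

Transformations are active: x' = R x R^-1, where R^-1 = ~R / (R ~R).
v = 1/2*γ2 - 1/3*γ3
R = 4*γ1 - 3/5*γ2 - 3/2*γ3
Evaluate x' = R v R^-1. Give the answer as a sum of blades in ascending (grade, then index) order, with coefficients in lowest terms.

~R = 4*γ1 - 3/5*γ2 - 3/2*γ3, and R ~R = 1861/100, so R^-1 = ~R / (1861/100).
R v = 1/5 + 2*γ12 - 4/3*γ13 + 19/20*γ23
Answer: 160/1861*γ1 - 1909/3722*γ2 + 1681/5583*γ3
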